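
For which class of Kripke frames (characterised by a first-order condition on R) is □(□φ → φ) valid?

This is the T□ axiom.
Its frame correspondent is shift-reflexivity — ∀x ∀y (Rxy → Ryy).

Shift-reflexivity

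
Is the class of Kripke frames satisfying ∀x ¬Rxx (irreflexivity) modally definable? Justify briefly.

Any modally definable frame class is closed under surjective bounded morphisms.
The 4-cycle (worlds a,b,c,d with a→b→c→d→a) is irreflexive, and the map sending every world to a single reflexive point • is a surjective bounded morphism (forth: every edge maps to (•,•); back: every world has a successor). So any modal formula valid on the 4-cycle is also valid on the reflexive point, which is not irreflexive.
So no modal formula (or set of formulas) defines exactly the irreflexive frames.

Not definable by any modal formula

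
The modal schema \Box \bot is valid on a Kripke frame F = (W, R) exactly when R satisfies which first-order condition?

□⊥ is valid iff no world has any successor (otherwise □⊥ fails at any world with one).
Conversely, on a frame with emptiness of R the schema holds at every world under every valuation.
So the correspondent is emptiness of R.

emptiness of R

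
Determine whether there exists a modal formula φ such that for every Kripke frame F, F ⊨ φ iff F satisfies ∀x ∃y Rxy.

Yes, by □q → ◇q

The condition is seriality. A defining modal formula is □q → ◇q.
Suppose □q→◇q is valid. At any x set V(q)=W. Then □q at x, so ◇q at x, so x has a successor.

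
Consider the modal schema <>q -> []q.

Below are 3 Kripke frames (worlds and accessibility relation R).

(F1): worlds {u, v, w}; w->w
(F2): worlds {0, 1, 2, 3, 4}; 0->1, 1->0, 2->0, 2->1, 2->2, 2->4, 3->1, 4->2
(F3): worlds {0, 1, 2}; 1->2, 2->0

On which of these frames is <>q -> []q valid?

(F1), (F3)

Frame correspondent (Sahlqvist): forall x forall y forall z (Rxy & Rxz -> y = z) — i.e. partial functionality.
(F1): condition met.
(F2): fails — 2 sees both 0 and 1.
(F3): condition met.
Valid on: (F1), (F3).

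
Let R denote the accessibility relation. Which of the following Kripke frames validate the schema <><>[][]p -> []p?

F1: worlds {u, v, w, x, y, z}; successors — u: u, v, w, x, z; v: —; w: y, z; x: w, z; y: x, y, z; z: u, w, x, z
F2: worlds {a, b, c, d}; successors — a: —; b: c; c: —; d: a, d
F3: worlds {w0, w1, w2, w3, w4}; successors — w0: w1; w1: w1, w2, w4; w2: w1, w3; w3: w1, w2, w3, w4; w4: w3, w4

F3

Frame correspondent (Sahlqvist): forall x forall y forall z ((x R^2 y & xRz) -> exists w (y R^2 w & z = w)) — i.e. a generalized confluence (Geach) condition.
F1: fails — uR²v, uRu but no t with vR²t and u=t.
F2: fails — dR²a, dRa but no w with aR²w and a=w.
F3: holds.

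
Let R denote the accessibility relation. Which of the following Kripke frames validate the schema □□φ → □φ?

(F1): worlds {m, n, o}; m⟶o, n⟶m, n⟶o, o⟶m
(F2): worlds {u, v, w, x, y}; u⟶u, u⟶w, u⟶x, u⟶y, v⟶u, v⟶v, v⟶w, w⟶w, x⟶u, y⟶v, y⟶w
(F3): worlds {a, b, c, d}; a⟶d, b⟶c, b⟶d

(F2)

The schema corresponds to density: ∀x ∀y (Rxy → ∃z (Rxz ∧ Rzy)).
(F1): fails — Rmo but no z with Rmz and Rzo.
(F2): ✓.
(F3): fails — Rad but no z with Raz and Rzd.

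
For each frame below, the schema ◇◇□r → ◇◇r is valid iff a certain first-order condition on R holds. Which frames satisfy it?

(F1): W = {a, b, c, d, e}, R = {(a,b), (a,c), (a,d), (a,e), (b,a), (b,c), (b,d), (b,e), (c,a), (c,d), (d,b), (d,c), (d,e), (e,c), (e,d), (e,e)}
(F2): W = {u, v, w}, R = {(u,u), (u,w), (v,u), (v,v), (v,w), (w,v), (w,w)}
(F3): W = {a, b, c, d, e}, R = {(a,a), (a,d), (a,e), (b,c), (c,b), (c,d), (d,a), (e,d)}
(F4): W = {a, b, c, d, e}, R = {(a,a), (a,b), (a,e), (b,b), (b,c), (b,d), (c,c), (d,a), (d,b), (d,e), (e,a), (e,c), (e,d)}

(F1), (F2), (F4)

Frame correspondent (Sahlqvist): ∀x ∀y (xR²y → ∃w (yRw ∧ xR²w)) — i.e. a generalized confluence (Geach) condition.
(F1): satisfies the condition.
(F2): satisfies the condition.
(F3): fails — bR²b but no w with bRw and bR²w.
(F4): satisfies the condition.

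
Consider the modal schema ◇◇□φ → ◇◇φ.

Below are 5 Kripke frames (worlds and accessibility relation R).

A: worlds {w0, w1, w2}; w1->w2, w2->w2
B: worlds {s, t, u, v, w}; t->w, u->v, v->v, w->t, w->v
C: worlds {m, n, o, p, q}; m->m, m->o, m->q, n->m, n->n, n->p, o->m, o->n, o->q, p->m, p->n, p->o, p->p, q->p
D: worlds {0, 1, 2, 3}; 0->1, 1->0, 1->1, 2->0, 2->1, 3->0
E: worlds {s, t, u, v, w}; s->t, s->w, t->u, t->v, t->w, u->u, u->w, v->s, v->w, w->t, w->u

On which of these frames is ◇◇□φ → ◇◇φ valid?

The schema corresponds to a generalized confluence (Geach) condition: ∀x ∀y (xR²y → ∃w (yRw ∧ xR²w)).
A: satisfies the condition.
B: fails — tR²t but no w* with tRw* and tR²w*.
C: satisfies the condition.
D: satisfies the condition.
E: satisfies the condition.
Valid on: A, C, D, E.

A, C, D, E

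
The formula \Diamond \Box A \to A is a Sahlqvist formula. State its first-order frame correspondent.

This is frame-equivalent to A → □◇A (substitute ¬A for A and contrapose).
Suppose A→□◇A is valid. Take Rxy and set V(A)={x}. Then A at x, so □◇A at x, so ◇A at y, so some z with Ryz has A; z=x, i.e. Ryx.

symmetry: \forall x \forall y (Rxy \to Ryx)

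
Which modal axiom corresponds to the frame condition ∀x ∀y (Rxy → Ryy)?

This is shift-reflexivity; the standard corresponding axiom is T□: □(□p → p).
Suppose □(□p→p) is valid. Take Rxy and set V(p)={w : Ryw}. Then at y, □p holds; since □(□p→p) at x, □p→p at y, so p at y, i.e. Ryy.

□(□p → p)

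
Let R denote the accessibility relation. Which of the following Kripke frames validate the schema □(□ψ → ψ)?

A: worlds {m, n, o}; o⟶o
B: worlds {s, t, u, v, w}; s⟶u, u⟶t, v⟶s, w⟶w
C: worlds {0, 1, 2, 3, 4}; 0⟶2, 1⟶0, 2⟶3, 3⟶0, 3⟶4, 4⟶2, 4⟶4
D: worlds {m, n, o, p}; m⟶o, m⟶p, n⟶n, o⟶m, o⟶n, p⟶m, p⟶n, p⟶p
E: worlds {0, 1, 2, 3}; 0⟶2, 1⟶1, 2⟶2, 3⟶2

Frame correspondent (Sahlqvist): ∀x ∀y (Rxy → Ryy) — i.e. shift-reflexivity.
A: condition met.
B: fails — Rsu but not Ruu.
C: fails — R10 but not R00.
D: fails — Rom but not Rmm.
E: condition met.

A, E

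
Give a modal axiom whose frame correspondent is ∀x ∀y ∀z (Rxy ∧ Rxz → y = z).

◇ψ → □ψ

The condition is partial functionality. The CD schema ◇ψ → □ψ defines it.
Suppose ◇ψ→□ψ is valid. Take Rxy, Rxz and set V(ψ)={y}. Then ◇ψ at x, so □ψ at x, so ψ at z, i.e. z=y.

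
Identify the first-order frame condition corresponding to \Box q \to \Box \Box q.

Transitivity

Suppose □q→□□q is valid. Take Rxy, Ryz and set V(q)={w : Rxw}. Then □q at x, so □□q at x, so □q at y, so q at z, i.e. Rxz.
Conversely, any frame satisfying \forall x \forall y \forall z (Rxy \wedge Ryz \to Rxz) validates the schema.
So the correspondent is transitivity.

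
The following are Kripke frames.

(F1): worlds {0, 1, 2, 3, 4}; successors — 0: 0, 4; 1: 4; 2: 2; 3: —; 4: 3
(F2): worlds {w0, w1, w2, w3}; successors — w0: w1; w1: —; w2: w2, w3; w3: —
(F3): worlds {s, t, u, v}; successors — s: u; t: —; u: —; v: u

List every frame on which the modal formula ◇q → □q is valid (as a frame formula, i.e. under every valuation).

(F3)

Frame correspondent (Sahlqvist): ∀x ∀y ∀z (Rxy ∧ Rxz → y = z) — i.e. partial functionality.
(F1): fails — 0 sees both 0 and 4.
(F2): fails — w2 sees both w2 and w3.
(F3): condition met.
Valid on: (F3).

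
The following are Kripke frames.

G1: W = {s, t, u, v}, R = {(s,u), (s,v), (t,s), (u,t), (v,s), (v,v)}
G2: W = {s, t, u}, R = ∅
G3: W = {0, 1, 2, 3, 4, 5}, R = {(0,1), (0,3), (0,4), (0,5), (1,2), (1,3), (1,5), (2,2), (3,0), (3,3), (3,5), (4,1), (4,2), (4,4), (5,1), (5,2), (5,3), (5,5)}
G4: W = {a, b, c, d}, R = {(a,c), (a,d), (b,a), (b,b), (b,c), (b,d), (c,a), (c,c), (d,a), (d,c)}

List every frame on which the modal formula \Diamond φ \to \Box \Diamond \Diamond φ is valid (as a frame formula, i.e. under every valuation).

This is the axiom for a generalized confluence (Geach) condition; its first-order frame correspondent is \forall x \forall y \forall z ((xRy \wedge xRz) \to \exists w (y = w \wedge z R^2 w)).
G1: fails — sRu, sRu but no w with u=w and uR²w.
G2: satisfies the condition.
G3: fails — 0R4, 0R1 but no w with 4=w and 1R²w.
G4: fails — bRb, bRa but no w with b=w and aR²w.

G2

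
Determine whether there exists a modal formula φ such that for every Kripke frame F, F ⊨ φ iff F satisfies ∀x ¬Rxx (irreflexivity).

No

If a class were modally definable it would be closed under surjective bounded morphisms (Goldblatt–Thomason).
The 2-cycle (worlds a,b with a→b→a) is irreflexive, and the map sending every world to a single reflexive point • is a surjective bounded morphism (forth: every edge maps to (•,•); back: every world has a successor). So any modal formula valid on the 2-cycle is also valid on the reflexive point, which is not irreflexive.
So no modal formula (or set of formulas) defines exactly the irreflexive frames.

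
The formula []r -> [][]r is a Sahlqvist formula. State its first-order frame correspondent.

Suppose □r→□□r is valid. Take Rxy, Ryz and set V(r)={w : Rxw}. Then □r at x, so □□r at x, so □r at y, so r at z, i.e. Rxz.
Conversely, on a frame with transitivity the schema holds at every world under every valuation.
Frame condition: forall x forall y forall z (Rxy & Ryz -> Rxz).

transitivity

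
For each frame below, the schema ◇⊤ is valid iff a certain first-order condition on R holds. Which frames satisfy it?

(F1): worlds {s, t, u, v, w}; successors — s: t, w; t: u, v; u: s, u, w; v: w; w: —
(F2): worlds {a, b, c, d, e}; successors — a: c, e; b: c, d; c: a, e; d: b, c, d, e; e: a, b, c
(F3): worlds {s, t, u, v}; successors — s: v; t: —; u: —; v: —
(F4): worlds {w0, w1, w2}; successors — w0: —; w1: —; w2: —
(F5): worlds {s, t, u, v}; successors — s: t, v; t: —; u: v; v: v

The schema corresponds to seriality: ∀x ∃y Rxy.
(F1): fails — world w has no successor.
(F2): holds.
(F3): fails — world t has no successor.
(F4): fails — world w0 has no successor.
(F5): fails — world t has no successor.

(F2)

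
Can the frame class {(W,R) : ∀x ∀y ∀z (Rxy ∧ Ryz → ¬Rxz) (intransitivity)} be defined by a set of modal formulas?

Not modally definable

If a class were modally definable it would be closed under surjective bounded morphisms (Goldblatt–Thomason).
The 7-cycle (worlds s,t,u,v,w,x,y with s→t→u→v→w→x→y→s) is intransitive. Mapping every world to a single reflexive point • is a surjective bounded morphism; the reflexive point is not intransitive (R••∧R•• but R••).
So no modal formula (or set of formulas) defines exactly the intransitive frames.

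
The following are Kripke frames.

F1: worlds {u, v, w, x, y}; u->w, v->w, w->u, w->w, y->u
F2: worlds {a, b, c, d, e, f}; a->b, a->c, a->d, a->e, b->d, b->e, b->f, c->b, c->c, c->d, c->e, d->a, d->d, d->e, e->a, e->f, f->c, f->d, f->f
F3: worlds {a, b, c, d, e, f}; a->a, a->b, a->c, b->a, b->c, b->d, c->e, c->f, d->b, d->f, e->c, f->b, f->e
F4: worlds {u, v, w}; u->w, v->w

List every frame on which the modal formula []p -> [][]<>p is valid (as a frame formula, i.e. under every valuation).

F1, F4

This is the axiom for a generalized confluence (Geach) condition; its first-order frame correspondent is forall x forall z (x R^2 z -> exists w (xRw & zRw)).
F1: ✓.
F2: fails — aR²e but no w with aRw and eRw.
F3: fails — aR²c but no w with aRw and cRw.
F4: ✓.
Valid on: F1, F4.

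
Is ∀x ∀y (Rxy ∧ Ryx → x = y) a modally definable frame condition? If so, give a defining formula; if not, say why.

Not modally definable

Any modally definable frame class is closed under surjective bounded morphisms.
The 6-cycle (worlds a,b,c,d,e,f with a→b→c→d→e→f→a) is antisymmetric. Sending even-indexed worlds to a and odd-indexed worlds to b is a surjective bounded morphism onto the two-world frame with a↔b, which is not antisymmetric.
So the class is not modally definable.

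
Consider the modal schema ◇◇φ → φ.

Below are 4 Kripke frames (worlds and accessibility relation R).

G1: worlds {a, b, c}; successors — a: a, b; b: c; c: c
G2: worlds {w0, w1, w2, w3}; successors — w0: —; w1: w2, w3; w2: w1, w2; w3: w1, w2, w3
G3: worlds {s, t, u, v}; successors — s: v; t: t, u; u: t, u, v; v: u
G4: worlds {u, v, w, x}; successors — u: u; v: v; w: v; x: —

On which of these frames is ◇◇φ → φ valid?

none

The schema corresponds to a generalized confluence (Geach) condition: ∀x ∀y (xR²y → ∃w (y = w ∧ x = w)).
G1: fails — aR²b but b ≠ a.
G2: fails — w1R²w2 but w2 ≠ w1.
G3: fails — sR²u but u ≠ s.
G4: fails — wR²v but v ≠ w.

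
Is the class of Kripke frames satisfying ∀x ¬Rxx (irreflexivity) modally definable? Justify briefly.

If a class were modally definable it would be closed under surjective bounded morphisms (Goldblatt–Thomason).
The 3-cycle (worlds 0,1,2 with 0→1→2→0) is irreflexive, and the map sending every world to a single reflexive point • is a surjective bounded morphism (forth: every edge maps to (•,•); back: every world has a successor). So any modal formula valid on the 3-cycle is also valid on the reflexive point, which is not irreflexive.
So the class is not modally definable.

No — not modally definable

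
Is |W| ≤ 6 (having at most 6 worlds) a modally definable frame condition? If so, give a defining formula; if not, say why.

No

Modal frame validity is preserved under disjoint unions.
Any modal formula valid on each of 7 disjoint one-world frames is valid on their disjoint union (validity is preserved under disjoint unions). Each one-world frame has |W|=1≤6, but the union has |W|=7.
So no modal formula (or set of formulas) defines exactly the |W|≤6 frames.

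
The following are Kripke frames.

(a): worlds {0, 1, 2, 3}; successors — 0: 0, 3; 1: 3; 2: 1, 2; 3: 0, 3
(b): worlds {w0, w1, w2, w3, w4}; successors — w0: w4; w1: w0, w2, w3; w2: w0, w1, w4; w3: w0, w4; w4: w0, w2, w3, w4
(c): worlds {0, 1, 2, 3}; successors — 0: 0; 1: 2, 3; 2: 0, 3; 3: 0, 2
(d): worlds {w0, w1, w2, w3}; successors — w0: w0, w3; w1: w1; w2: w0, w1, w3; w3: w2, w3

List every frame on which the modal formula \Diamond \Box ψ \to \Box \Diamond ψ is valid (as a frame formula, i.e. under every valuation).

Frame correspondent (Sahlqvist): \forall x \forall y \forall z (Rxy \wedge Rxz \to \exists w (Ryw \wedge Rzw)) — i.e. convergence.
(a): fails — R22 and R21 but 2 and 1 have no common successor.
(b): fails — Rw2w1 and Rw2w0 but w1 and w0 have no common successor.
(c): condition met.
(d): fails — Rw2w0 and Rw2w1 but w0 and w1 have no common successor.

(c)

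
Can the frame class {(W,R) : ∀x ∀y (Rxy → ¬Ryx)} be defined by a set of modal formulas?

Not modally definable

If a class were modally definable it would be closed under surjective bounded morphisms (Goldblatt–Thomason).
The 5-cycle (worlds 0,1,2,3,4 with 0→1→2→3→4→0) is asymmetric. Mapping every world to a single reflexive point • is a surjective bounded morphism, and the reflexive point is not asymmetric (R•• but asymmetry requires ¬R••).
Hence asymmetry is not modally definable.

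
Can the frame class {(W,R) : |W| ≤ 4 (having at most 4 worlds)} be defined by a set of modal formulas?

If a class were modally definable it would be closed under disjoint unions (Goldblatt–Thomason).
Any modal formula valid on each of 5 disjoint one-world frames is valid on their disjoint union (validity is preserved under disjoint unions). Each one-world frame has |W|=1≤4, but the union has |W|=5.
So no modal formula (or set of formulas) defines exactly the |W|≤4 frames.

Not definable by any modal formula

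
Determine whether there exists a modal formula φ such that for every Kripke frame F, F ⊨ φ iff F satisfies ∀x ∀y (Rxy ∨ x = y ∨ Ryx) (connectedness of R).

Not modally definable

If a class were modally definable it would be closed under disjoint unions (Goldblatt–Thomason).
Take 3 disjoint single-world reflexive frames: each is trivially connected, but their disjoint union has 3 worlds with no edge between distinct components, so it is not connected.
Hence connectedness of R is not modally definable.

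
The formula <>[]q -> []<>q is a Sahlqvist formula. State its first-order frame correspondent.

Suppose ◇□q→□◇q is valid. Take Rxy, Rxz and set V(q)={w : Ryw}. Then □q at y so ◇□q at x, so □◇q at x, so ◇q at z, giving w with Rzw and Ryw.
Conversely, on a frame with convergence the schema holds at every world under every valuation.
Frame condition: forall x forall y forall z (Rxy & Rxz -> exists w (Ryw & Rzw)).

Convergence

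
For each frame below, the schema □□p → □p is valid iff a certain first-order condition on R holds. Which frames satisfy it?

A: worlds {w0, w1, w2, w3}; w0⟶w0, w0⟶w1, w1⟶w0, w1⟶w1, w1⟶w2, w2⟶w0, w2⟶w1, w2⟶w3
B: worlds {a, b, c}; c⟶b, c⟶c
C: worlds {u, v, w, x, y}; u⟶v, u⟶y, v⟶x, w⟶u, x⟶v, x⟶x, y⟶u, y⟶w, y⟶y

B

The schema corresponds to density: ∀x ∀y (Rxy → ∃z (Rxz ∧ Rzy)).
A: fails — Rw2w3 but no z with Rw2z and Rzw3.
B: holds.
C: fails — Ruv but no z with Ruz and Rzv.
Valid on: B.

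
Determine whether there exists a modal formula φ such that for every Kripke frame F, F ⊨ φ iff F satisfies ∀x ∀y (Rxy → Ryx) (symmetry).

Yes, by r → □◇r

Yes: it is symmetry, defined by the B schema r → □◇r.
Suppose r→□◇r is valid. Take Rxy and set V(r)={x}. Then r at x, so □◇r at x, so ◇r at y, so some z with Ryz has r; z=x, i.e. Ryx.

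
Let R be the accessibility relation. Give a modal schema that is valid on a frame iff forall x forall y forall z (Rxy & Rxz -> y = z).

◇q → □q

This is partial functionality; the standard corresponding axiom is CD: ◇q → □q.
Suppose ◇q→□q is valid. Take Rxy, Rxz and set V(q)={y}. Then ◇q at x, so □q at x, so q at z, i.e. z=y.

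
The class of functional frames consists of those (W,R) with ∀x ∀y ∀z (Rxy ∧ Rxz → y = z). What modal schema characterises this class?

A defining formula is ◇ψ → □ψ (the CD axiom).
Suppose ◇ψ→□ψ is valid. Take Rxy, Rxz and set V(ψ)={y}. Then ◇ψ at x, so □ψ at x, so ψ at z, i.e. z=y.

◇ψ → □ψ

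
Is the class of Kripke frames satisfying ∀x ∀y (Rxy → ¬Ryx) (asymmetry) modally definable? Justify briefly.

If a class were modally definable it would be closed under surjective bounded morphisms (Goldblatt–Thomason).
The 4-cycle (worlds 0,1,2,3 with 0→1→2→3→0) is asymmetric. Mapping every world to a single reflexive point • is a surjective bounded morphism, and the reflexive point is not asymmetric (R•• but asymmetry requires ¬R••).
Hence asymmetry is not modally definable.

Not definable by any modal formula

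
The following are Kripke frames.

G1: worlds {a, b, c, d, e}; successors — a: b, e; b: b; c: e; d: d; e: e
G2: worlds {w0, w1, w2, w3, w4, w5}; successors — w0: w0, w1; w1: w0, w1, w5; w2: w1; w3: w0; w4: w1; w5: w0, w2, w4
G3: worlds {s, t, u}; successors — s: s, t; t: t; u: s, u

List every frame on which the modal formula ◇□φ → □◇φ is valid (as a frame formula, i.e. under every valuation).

The schema corresponds to convergence: ∀x ∀y ∀z (Rxy ∧ Rxz → ∃w (Ryw ∧ Rzw)).
G1: fails — Rab and Rae but b and e have no common successor.
G2: ✓.
G3: ✓.

G2, G3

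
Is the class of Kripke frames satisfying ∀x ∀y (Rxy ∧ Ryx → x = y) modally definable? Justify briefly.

No

If a class were modally definable it would be closed under surjective bounded morphisms (Goldblatt–Thomason).
The 8-cycle (worlds 0,1,2,3,4,5,6,7 with 0→1→2→3→4→5→6→7→0) is antisymmetric. Sending even-indexed worlds to a and odd-indexed worlds to b is a surjective bounded morphism onto the two-world frame with a↔b, which is not antisymmetric.
So the class is not modally definable.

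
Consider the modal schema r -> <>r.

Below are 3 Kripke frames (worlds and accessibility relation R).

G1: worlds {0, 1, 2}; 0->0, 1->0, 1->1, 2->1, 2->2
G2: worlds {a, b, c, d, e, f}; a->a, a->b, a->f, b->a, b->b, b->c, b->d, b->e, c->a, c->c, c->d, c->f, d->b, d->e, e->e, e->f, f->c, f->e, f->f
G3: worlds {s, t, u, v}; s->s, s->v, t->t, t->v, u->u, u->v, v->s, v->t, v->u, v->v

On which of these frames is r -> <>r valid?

Frame correspondent (Sahlqvist): forall x Rxx — i.e. reflexivity.
G1: ✓.
G2: fails — world d does not see itself.
G3: ✓.

G1, G3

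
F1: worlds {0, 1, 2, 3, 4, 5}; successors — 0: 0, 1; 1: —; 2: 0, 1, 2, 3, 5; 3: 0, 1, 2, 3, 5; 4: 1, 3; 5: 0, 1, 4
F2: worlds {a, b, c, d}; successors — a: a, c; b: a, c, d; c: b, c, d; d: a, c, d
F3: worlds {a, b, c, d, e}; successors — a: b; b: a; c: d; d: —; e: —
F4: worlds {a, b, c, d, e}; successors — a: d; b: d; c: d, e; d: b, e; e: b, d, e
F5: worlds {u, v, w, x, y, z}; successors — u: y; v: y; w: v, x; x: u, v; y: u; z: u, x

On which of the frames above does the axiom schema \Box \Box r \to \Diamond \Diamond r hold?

F2, F4, F5

Frame correspondent (Sahlqvist): \forall x \exists w (x R^2 w \wedge x R^2 w) — i.e. a generalized confluence (Geach) condition.
F1: fails — at 1 but no w with 1R²w and 1R²w.
F2: holds.
F3: fails — at c but no w with cR²w and cR²w.
F4: holds.
F5: holds.
Valid on: F2, F4, F5.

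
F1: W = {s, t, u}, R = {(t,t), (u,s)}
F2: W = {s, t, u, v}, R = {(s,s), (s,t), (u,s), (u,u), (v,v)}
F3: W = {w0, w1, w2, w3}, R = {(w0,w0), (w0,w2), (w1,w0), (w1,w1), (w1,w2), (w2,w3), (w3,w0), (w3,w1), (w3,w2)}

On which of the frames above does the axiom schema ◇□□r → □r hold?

This is the axiom for a generalized confluence (Geach) condition; its first-order frame correspondent is ∀x ∀y ∀z ((xRy ∧ xRz) → ∃w (yR²w ∧ z = w)).
F1: fails — uRs, uRs but no w with sR²w and s=w.
F2: fails — sRt, sRs but no w with tR²w and s=w.
F3: fails — w1Rw0, w1Rw1 but no w with w0R²w and w1=w.

none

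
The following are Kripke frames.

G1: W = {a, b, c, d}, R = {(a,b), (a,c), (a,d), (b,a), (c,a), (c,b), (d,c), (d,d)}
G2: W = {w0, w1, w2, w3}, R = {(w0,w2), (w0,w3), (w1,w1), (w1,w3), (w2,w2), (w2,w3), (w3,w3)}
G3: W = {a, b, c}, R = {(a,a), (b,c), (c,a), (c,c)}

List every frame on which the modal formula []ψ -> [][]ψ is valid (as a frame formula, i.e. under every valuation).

The schema corresponds to transitivity: forall x forall y forall z (Rxy & Ryz -> Rxz).
G1: fails — Rdc and Rcb but not Rdb.
G2: ✓.
G3: fails — Rbc and Rca but not Rba.
Valid on: G2.

G2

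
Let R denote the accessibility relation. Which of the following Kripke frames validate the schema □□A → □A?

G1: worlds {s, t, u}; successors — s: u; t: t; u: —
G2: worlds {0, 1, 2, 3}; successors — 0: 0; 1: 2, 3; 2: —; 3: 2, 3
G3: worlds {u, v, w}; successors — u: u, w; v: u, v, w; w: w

G2, G3

The schema corresponds to density: ∀x ∀y (Rxy → ∃z (Rxz ∧ Rzy)).
G1: fails — Rsu but no z with Rsz and Rzu.
G2: condition met.
G3: condition met.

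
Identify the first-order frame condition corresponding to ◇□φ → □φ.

the Euclidean property

This schema is equivalent to the 5 axiom ◇φ → □◇φ.
Its frame correspondent is the Euclidean property — ∀x ∀y ∀z (Rxy ∧ Rxz → Ryz).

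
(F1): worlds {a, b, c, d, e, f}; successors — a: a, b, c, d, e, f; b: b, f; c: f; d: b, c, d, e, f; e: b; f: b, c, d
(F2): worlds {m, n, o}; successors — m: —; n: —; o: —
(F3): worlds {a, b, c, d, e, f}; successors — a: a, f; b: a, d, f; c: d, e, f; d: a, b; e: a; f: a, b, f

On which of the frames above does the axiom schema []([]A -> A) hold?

Frame correspondent (Sahlqvist): forall x forall y (Rxy -> Ryy) — i.e. shift-reflexivity.
(F1): fails — Rde but not Ree.
(F2): holds.
(F3): fails — Rcd but not Rdd.
Valid on: (F2).

(F2)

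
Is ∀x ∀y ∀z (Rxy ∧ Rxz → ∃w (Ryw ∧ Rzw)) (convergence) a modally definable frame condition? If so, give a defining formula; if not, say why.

Yes — defined by ◇□r → □◇r

This is a Sahlqvist condition; the .2 axiom ◇□r → □◇r defines it.
Suppose ◇□r→□◇r is valid. Take Rxy, Rxz and set V(r)={w : Ryw}. Then □r at y so ◇□r at x, so □◇r at x, so ◇r at z, giving w with Rzw and Ryw.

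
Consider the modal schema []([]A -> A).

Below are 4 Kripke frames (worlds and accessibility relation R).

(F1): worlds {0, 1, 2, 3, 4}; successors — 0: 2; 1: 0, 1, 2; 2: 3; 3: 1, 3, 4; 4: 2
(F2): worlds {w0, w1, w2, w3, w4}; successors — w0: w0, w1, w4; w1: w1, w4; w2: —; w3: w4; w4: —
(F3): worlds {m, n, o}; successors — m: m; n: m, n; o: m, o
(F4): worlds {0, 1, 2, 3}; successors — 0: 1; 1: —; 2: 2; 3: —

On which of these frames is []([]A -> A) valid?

Frame correspondent (Sahlqvist): forall x forall y (Rxy -> Ryy) — i.e. shift-reflexivity.
(F1): fails — R10 but not R00.
(F2): fails — Rw0w4 but not Rw4w4.
(F3): holds.
(F4): fails — R01 but not R11.
Valid on: (F3).

(F3)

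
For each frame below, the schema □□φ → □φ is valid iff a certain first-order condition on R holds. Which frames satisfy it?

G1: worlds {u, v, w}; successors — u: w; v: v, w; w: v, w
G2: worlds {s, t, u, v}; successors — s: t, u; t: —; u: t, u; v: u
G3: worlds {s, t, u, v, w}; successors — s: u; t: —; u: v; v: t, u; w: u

G1, G2

Frame correspondent (Sahlqvist): ∀x ∀y (Rxy → ∃z (Rxz ∧ Rzy)) — i.e. density.
G1: holds.
G2: holds.
G3: fails — Ruv but no z with Ruz and Rzv.
Valid on: G1, G2.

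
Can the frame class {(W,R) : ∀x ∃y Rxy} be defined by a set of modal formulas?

Yes: it is seriality, defined by the D schema □r → ◇r.

Yes — defined by □r → ◇r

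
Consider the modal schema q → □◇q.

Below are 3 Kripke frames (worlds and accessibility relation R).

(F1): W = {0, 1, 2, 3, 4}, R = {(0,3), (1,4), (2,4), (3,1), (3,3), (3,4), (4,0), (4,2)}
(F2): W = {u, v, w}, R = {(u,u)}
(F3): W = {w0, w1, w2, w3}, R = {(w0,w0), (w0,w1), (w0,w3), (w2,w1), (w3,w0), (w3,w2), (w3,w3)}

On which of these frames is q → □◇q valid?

Frame correspondent (Sahlqvist): ∀x ∀y (Rxy → Ryx) — i.e. symmetry.
(F1): fails — R34 but not R43.
(F2): condition met.
(F3): fails — Rw3w2 but not Rw2w3.

(F2)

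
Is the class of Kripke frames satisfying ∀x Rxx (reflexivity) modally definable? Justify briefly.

Yes, by □r → r

Yes: it is reflexivity, defined by the T schema □r → r.
Suppose □r→r is valid. At any x set V(r)={w : Rxw}. Then □r holds at x, so r holds at x, i.e. Rxx.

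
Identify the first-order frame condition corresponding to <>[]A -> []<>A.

convergence: forall x forall y forall z (Rxy & Rxz -> exists w (Ryw & Rzw))

This is the .2 axiom.
It corresponds to convergence: forall x forall y forall z (Rxy & Rxz -> exists w (Ryw & Rzw)).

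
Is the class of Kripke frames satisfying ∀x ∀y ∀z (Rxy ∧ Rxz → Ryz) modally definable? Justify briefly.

Yes — defined by ◇r → □◇r

The condition is the Euclidean property. A defining modal formula is ◇r → □◇r.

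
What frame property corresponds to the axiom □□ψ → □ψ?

density: ∀x ∀y (Rxy → ∃z (Rxz ∧ Rzy))

This is the C4 axiom.
It corresponds to density: ∀x ∀y (Rxy → ∃z (Rxz ∧ Rzy)).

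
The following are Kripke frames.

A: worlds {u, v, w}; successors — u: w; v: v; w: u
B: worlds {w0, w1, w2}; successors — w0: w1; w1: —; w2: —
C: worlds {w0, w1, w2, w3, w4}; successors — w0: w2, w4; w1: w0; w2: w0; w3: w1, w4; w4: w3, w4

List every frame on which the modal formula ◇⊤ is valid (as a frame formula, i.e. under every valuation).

Frame correspondent (Sahlqvist): ∀x ∃y Rxy — i.e. seriality.
A: ✓.
B: fails — world w1 has no successor.
C: ✓.

A, C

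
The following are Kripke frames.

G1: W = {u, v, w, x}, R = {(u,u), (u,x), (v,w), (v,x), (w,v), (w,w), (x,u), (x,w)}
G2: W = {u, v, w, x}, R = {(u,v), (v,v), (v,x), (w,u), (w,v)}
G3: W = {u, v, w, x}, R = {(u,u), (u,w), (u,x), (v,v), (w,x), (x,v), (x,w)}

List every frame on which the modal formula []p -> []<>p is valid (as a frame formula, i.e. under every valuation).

G1

The schema corresponds to a generalized confluence (Geach) condition: forall x forall z (xRz -> exists w (xRw & zRw)).
G1: satisfies the condition.
G2: fails — vRx but no t with vRt and xRt.
G3: fails — wRx but no t with wRt and xRt.
Valid on: G1.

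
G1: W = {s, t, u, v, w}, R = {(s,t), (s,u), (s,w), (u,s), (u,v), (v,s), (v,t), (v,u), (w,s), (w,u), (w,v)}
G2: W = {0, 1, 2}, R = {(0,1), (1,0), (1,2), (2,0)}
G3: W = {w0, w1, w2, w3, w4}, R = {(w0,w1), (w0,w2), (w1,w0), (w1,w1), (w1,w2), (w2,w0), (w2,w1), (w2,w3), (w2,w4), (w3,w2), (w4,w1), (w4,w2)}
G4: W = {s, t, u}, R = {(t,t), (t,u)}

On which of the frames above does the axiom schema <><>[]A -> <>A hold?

Frame correspondent (Sahlqvist): forall x forall y (x R^2 y -> exists w (yRw & xRw)) — i.e. a generalized confluence (Geach) condition.
G1: fails — sR²u but no w* with uRw* and sRw*.
G2: fails — 0R²2 but no w with 2Rw and 0Rw.
G3: ✓.
G4: fails — tR²u but no w with uRw and tRw.
Valid on: G3.

G3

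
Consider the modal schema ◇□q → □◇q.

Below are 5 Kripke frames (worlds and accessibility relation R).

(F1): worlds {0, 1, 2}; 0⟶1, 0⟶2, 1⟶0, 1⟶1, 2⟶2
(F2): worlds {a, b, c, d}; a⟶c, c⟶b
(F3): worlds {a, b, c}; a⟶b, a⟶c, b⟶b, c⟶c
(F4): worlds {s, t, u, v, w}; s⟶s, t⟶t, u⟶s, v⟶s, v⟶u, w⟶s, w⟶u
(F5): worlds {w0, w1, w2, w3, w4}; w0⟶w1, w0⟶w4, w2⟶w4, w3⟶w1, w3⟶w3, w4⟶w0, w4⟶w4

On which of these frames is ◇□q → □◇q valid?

(F4)

The schema corresponds to convergence: ∀x ∀y ∀z (Rxy ∧ Rxz → ∃w (Ryw ∧ Rzw)).
(F1): fails — R02 and R01 but 2 and 1 have no common successor.
(F2): fails — Rcb and Rcb but b and b have no common successor.
(F3): fails — Rac and Rab but c and b have no common successor.
(F4): holds.
(F5): fails — Rw0w4 and Rw0w1 but w4 and w1 have no common successor.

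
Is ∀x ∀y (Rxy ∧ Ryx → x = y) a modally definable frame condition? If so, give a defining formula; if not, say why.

No — not modally definable

If a class were modally definable it would be closed under surjective bounded morphisms (Goldblatt–Thomason).
The 8-cycle (worlds a,b,c,d,e,f,g,h with a→b→c→d→e→f→g→h→a) is antisymmetric. Sending even-indexed worlds to • and odd-indexed worlds to ∘ is a surjective bounded morphism onto the two-world frame with •↔∘, which is not antisymmetric.
Hence antisymmetry is not modally definable.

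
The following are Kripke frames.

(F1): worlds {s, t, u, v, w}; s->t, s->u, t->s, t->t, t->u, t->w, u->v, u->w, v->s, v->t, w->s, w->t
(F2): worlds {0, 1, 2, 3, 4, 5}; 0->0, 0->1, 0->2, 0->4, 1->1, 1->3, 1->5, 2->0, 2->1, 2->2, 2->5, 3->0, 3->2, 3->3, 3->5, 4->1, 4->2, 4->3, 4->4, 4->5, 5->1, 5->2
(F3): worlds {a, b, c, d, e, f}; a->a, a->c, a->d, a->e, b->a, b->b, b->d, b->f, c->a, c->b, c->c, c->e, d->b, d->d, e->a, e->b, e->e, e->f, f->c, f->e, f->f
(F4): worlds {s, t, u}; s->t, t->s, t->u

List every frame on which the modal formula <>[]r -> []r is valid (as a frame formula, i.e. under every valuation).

Frame correspondent (Sahlqvist): forall x forall y forall z (Rxy & Rxz -> Ryz) — i.e. the Euclidean property.
(F1): fails — Rsu and Rsu but not Ruu.
(F2): fails — R01 and R00 but not R10.
(F3): fails — Rae and Rac but not Rec.
(F4): fails — Rst and Rst but not Rtt.
Valid on no frame.

none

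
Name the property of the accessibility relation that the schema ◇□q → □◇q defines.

convergence: ∀x ∀y ∀z (Rxy ∧ Rxz → ∃w (Ryw ∧ Rzw))

Suppose ◇□q→□◇q is valid. Take Rxy, Rxz and set V(q)={w : Ryw}. Then □q at y so ◇□q at x, so □◇q at x, so ◇q at z, giving w with Rzw and Ryw.
Conversely, any frame satisfying ∀x ∀y ∀z (Rxy ∧ Rxz → ∃w (Ryw ∧ Rzw)) validates the schema.
So the correspondent is convergence.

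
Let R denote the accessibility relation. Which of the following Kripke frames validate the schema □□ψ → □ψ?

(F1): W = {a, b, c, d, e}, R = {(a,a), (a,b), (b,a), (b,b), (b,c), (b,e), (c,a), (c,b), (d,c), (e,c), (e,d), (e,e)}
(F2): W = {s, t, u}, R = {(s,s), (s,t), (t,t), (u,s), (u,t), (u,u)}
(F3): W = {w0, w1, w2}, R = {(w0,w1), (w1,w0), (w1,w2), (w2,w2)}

The schema corresponds to density: ∀x ∀y (Rxy → ∃z (Rxz ∧ Rzy)).
(F1): fails — Rdc but no z with Rdz and Rzc.
(F2): condition met.
(F3): fails — Rw0w1 but no z with Rw0z and Rzw1.

(F2)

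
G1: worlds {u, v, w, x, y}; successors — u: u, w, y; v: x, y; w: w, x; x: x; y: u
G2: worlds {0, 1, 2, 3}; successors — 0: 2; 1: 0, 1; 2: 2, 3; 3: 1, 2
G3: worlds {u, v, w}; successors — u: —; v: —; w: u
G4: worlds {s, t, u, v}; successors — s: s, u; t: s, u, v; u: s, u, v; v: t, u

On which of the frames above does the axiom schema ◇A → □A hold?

The schema corresponds to partial functionality: ∀x ∀y ∀z (Rxy ∧ Rxz → y = z).
G1: fails — u sees both u and w.
G2: fails — 1 sees both 0 and 1.
G3: condition met.
G4: fails — s sees both s and u.
Valid on: G3.

G3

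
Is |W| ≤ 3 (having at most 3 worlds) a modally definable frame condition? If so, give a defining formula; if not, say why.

No — not modally definable

Any modally definable frame class is closed under disjoint unions.
Any modal formula valid on each of 4 disjoint one-world frames is valid on their disjoint union (validity is preserved under disjoint unions). Each one-world frame has |W|=1≤3, but the union has |W|=4.
Hence having at most 3 worlds is not modally definable.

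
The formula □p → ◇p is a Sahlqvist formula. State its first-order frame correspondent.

Suppose □p→◇p is valid. At any x set V(p)=W. Then □p at x, so ◇p at x, so x has a successor.
The converse is a direct semantic check.
Frame condition: ∀x ∃y Rxy.

seriality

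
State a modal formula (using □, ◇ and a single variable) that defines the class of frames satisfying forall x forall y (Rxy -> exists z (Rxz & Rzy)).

A defining formula is □□ψ → □ψ (the C4 axiom).
Suppose □□ψ→□ψ is valid. Take Rxy and set V(ψ)={w : xR²w}. Then □□ψ at x, so □ψ at x, so ψ at y, i.e. ∃z(Rxz∧Rzy).

□□ψ → □ψ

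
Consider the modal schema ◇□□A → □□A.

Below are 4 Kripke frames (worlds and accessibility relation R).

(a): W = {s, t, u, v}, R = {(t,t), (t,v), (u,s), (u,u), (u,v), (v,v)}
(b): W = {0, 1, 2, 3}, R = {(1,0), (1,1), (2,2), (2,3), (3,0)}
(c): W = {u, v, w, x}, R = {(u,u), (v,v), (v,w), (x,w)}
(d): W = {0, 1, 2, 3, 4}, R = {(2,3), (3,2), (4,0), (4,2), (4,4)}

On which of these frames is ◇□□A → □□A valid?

none

This is the axiom for a generalized confluence (Geach) condition; its first-order frame correspondent is ∀x ∀y ∀z ((xRy ∧ xR²z) → ∃w (yR²w ∧ z = w)).
(a): fails — tRv, tR²t but no w with vR²w and t=w.
(b): fails — 1R0, 1R²0 but no w with 0R²w and 0=w.
(c): fails — vRw, vR²v but no t with wR²t and v=t.
(d): fails — 2R3, 2R²2 but no w with 3R²w and 2=w.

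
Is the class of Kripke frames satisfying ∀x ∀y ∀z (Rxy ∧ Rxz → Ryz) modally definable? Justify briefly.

The condition is the Euclidean property. A defining modal formula is ◇p → □◇p.
Suppose ◇p→□◇p is valid. Take Rxy, Rxz and set V(p)={y}. Then ◇p at x, so □◇p at x, so ◇p at z, so some w with Rzw has p; w=y, i.e. Rzy. By symmetry of the argument, Ryz.

Yes — defined by ◇p → □◇p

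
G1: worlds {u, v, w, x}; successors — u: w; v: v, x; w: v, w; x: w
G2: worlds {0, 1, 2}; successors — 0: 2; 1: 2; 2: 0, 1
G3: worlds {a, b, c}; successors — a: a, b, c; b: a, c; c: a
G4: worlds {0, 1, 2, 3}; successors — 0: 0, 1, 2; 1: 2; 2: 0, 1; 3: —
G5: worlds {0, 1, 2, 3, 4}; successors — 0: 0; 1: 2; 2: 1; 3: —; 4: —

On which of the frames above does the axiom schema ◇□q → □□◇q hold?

Frame correspondent (Sahlqvist): ∀x ∀y ∀z ((xRy ∧ xR²z) → ∃w (yRw ∧ zRw)) — i.e. a generalized confluence (Geach) condition.
G1: fails — vRv, vR²x but no t with vRt and xRt.
G2: fails — 0R2, 0R²0 but no w with 2Rw and 0Rw.
G3: holds.
G4: fails — 0R1, 0R²2 but no w with 1Rw and 2Rw.
G5: fails — 1R2, 1R²1 but no w with 2Rw and 1Rw.

G3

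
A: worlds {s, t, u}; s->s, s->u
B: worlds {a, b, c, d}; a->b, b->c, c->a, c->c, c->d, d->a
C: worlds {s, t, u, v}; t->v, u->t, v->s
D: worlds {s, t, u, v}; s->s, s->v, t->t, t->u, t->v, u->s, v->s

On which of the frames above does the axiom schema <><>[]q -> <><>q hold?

D

This is the axiom for a generalized confluence (Geach) condition; its first-order frame correspondent is forall x forall y (x R^2 y -> exists w (yRw & x R^2 w)).
A: fails — sR²u but no w with uRw and sR²w.
B: fails — bR²a but no w with aRw and bR²w.
C: fails — tR²s but no w with sRw and tR²w.
D: satisfies the condition.
Valid on: D.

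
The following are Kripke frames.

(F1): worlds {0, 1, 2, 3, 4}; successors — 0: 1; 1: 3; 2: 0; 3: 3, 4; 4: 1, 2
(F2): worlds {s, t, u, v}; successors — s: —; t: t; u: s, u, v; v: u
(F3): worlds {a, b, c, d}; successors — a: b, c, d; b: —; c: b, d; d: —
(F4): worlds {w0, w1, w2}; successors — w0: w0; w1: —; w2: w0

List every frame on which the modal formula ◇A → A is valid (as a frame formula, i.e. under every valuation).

This is the axiom for a generalized confluence (Geach) condition; its first-order frame correspondent is ∀x ∀y (xRy → ∃w (y = w ∧ x = w)).
(F1): fails — 0R1 but 1 ≠ 0.
(F2): fails — uRs but s ≠ u.
(F3): fails — aRb but b ≠ a.
(F4): fails — w2Rw0 but w0 ≠ w2.

none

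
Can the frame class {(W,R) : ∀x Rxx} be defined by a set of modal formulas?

Yes: it is reflexivity, defined by the T schema □q → q.
Suppose □q→q is valid. At any x set V(q)={w : Rxw}. Then □q holds at x, so q holds at x, i.e. Rxx.

Yes, by □q → q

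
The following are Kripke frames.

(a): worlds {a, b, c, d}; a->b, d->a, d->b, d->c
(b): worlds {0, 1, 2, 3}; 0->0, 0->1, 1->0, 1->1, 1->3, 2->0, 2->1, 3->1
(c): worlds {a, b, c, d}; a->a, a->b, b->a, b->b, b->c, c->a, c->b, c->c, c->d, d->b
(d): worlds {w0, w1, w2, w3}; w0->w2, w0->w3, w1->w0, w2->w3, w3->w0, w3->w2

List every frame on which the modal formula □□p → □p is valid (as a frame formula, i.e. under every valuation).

Frame correspondent (Sahlqvist): ∀x ∀y (Rxy → ∃z (Rxz ∧ Rzy)) — i.e. density.
(a): fails — Rab but no z with Raz and Rzb.
(b): ✓.
(c): ✓.
(d): fails — Rw1w0 but no z with Rw1z and Rzw0.
Valid on: (b), (c).

(b), (c)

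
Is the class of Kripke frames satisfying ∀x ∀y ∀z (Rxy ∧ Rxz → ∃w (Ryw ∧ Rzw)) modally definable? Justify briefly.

Yes: it is convergence, defined by the .2 schema ◇□q → □◇q.
Suppose ◇□q→□◇q is valid. Take Rxy, Rxz and set V(q)={w : Ryw}. Then □q at y so ◇□q at x, so □◇q at x, so ◇q at z, giving w with Rzw and Ryw.

Definable; ◇□q → □◇q defines it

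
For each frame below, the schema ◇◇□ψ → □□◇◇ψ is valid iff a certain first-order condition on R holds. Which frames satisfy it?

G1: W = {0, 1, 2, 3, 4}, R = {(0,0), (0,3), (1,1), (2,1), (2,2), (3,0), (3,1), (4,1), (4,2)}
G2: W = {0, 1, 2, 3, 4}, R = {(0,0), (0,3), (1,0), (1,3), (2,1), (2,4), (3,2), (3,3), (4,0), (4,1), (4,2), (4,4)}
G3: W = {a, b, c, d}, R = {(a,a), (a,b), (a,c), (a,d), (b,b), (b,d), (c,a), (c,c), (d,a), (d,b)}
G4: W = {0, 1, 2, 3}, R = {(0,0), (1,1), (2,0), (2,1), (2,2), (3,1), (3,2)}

G3

This is the axiom for a generalized confluence (Geach) condition; its first-order frame correspondent is ∀x ∀y ∀z ((xR²y ∧ xR²z) → ∃w (yRw ∧ zR²w)).
G1: fails — 0R²0, 0R²1 but no w with 0Rw and 1R²w.
G2: fails — 0R²2, 0R²0 but no w with 2Rw and 0R²w.
G3: ✓.
G4: fails — 2R²0, 2R²1 but no w with 0Rw and 1R²w.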